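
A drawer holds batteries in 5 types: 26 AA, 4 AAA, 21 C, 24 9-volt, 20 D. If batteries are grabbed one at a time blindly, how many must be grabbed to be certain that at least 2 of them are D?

The worst case draws every non-D battery first: 26 + 4 + 21 + 24 = 75.
The next 2 draws are then forced to be D, giving 75 + 2 = 77.

77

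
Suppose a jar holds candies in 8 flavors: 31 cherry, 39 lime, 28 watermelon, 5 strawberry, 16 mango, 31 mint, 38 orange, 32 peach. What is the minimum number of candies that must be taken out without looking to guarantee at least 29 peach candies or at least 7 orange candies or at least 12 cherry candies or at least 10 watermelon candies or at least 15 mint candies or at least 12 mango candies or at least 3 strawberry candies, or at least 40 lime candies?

The worst case stops just short of every target: 11 cherry, 39 lime, 9 watermelon, 2 strawberry, 11 mango, 14 mint, 6 orange, 28 peach — 11 + 39 + 9 + 2 + 11 + 14 + 6 + 28 = 120 candies.
One more candy must push some flavor to its target, so 120 + 1 = 121.

121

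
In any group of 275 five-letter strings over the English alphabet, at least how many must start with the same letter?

11

There are 26 possible first letters, which serve as the pigeonholes.
If each of the 26 possible first letters held at most 10, the total would be at most 26 × 10 = 260 < 275, a contradiction.
So at least one holds ⌈275/26⌉ = 11.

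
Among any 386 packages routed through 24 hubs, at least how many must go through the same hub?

17

The 386 packages fall into 24 hubs.
If each of the 24 hubs held at most 16, the total would be at most 24 × 16 = 384 < 386, a contradiction.
So at least one holds ⌈386/24⌉ = 17.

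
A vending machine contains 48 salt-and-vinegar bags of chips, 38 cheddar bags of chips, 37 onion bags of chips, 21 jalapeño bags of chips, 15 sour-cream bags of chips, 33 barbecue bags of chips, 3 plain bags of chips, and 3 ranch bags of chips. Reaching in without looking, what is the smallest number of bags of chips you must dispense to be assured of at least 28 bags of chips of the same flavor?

151

Treat the 8 flavors as pigeonholes.
In the worst case we take at most 27 of each flavor, but all 21 jalapeño, all 15 sour-cream, all 3 plain, and all 3 ranch (fewer than 27), giving 27 + 27 + 27 + 21 + 15 + 27 + 3 + 3 = 150.
One more bag of chips then forces some flavor to 28, so 150 + 1 = 151.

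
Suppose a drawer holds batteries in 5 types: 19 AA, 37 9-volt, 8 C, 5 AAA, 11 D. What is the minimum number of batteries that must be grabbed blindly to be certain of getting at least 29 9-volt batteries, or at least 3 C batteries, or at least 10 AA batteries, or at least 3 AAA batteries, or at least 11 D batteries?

The worst case stops just short of every target: 9 AA, 28 9-volt, 2 C, 2 AAA, 10 D — 9 + 28 + 2 + 2 + 10 = 51 batteries.
One more battery must push some type to its target, so 51 + 1 = 52.

52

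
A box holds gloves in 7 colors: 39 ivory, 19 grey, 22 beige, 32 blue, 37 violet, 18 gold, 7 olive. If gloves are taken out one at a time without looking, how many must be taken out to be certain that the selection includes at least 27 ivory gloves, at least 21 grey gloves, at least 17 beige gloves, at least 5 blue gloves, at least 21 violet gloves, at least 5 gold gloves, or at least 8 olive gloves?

Each of the 7 colors has its own threshold; avoid all of them simultaneously.
The worst case stops just short of every target: 26 ivory, all 19 grey, 16 beige, 4 blue, 20 violet, 4 gold, 7 olive — 26 + 19 + 16 + 4 + 20 + 4 + 7 = 96 gloves.
One more glove must push some color to its target, so 96 + 1 = 97.

97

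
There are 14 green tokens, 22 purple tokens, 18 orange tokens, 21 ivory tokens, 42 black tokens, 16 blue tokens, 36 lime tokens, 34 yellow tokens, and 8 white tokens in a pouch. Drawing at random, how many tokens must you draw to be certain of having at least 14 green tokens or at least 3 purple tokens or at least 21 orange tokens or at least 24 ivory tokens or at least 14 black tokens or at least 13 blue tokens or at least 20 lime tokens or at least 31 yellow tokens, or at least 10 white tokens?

137

The worst case stops just short of every target: 13 green, 2 purple, all 18 orange, all 21 ivory, 13 black, 12 blue, 19 lime, 30 yellow, all 8 white — 13 + 2 + 18 + 21 + 13 + 12 + 19 + 30 + 8 = 136 tokens.
One more token must push some color to its target, so 136 + 1 = 137.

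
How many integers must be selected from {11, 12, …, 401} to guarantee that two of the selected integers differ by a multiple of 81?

82

Use the pigeonhole principle on residue classes: group the integers by remainder mod 81; there are 81 residue classes, each nonempty in this range.
Choosing one from each class (81 integers) avoids any shared remainder.
One more choice must repeat a class, so two differ by a multiple of 81. Hence 81 + 1 = 82.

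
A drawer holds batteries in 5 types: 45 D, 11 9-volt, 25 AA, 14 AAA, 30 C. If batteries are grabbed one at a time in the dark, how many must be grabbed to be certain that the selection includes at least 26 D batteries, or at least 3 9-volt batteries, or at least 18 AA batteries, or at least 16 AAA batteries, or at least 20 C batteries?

Each of the 5 types has its own threshold; avoid all of them simultaneously.
The worst case stops just short of every target: 25 D, 2 9-volt, 17 AA, all 14 AAA, 19 C — 25 + 2 + 17 + 14 + 19 = 77 batteries.
One more battery must push some type to its target, so 77 + 1 = 78.

78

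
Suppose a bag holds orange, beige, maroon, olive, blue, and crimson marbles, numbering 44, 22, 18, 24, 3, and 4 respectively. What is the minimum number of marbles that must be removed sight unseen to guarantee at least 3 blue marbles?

115

To avoid blue marbles as long as possible, exhaust the other 5 colors first.
The worst case draws every non-blue marble first: 44 + 22 + 18 + 24 + 4 = 112.
The next 3 draws are then forced to be blue, giving 112 + 3 = 115.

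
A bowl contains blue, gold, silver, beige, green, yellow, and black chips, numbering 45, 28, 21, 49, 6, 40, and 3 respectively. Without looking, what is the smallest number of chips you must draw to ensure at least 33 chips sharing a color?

155

In the worst case we take at most 32 of each color, but all 28 gold, all 21 silver, all 6 green, and all 3 black (fewer than 32), giving 32 + 28 + 21 + 32 + 6 + 32 + 3 = 154.
One more chip then forces some color to 33, so 154 + 1 = 155.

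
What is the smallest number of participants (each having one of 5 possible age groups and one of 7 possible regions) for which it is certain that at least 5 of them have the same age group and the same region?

141

There are 5 × 7 = 35 (age group, region) combinations acting as pigeonholes.
With 35 × 4 = 140 participants we could place exactly 4 in each, with no (age group, region) pair reaching 5.
One more forces some (age group, region) pair to hold 5, so 140 + 1 = 141.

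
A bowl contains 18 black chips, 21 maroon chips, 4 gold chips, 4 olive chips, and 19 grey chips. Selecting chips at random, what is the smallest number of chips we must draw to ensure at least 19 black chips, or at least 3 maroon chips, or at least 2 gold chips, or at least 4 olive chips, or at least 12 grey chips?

36

The worst case stops just short of every target: 18 black, 2 maroon, 1 gold, 3 olive, 11 grey — 18 + 2 + 1 + 3 + 11 = 35 chips.
One more chip must push some color to its target, so 35 + 1 = 36.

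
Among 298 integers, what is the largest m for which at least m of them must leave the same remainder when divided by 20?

The 298 integers fall into 20 residue classes modulo 20.
If each of the 20 residue classes modulo 20 held at most 14, the total would be at most 20 × 14 = 280 < 298, a contradiction.
So at least one holds ⌈298/20⌉ = 15.

15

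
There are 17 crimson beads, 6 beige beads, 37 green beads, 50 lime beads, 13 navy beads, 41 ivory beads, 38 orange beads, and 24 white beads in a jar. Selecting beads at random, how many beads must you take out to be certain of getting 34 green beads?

223

To avoid green beads as long as possible, exhaust the other 7 colors first.
The worst case draws every non-green bead first: 17 + 6 + 50 + 13 + 41 + 38 + 24 = 189.
The next 34 draws are then forced to be green, giving 189 + 34 = 223.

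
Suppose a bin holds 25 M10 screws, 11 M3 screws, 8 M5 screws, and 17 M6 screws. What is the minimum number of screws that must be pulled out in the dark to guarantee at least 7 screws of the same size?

25

The worst case takes 6 screws of each size without reaching 7 of any: 4 × 6 = 24.
The next screw must bring some size to 7, so 24 + 1 = 25.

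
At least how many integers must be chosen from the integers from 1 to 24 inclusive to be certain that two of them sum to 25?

Partition {1, …, 24} into 12 pairs: {1,24}, {2,23}, …, {12,13}.
Choosing 12 integers — say the integers 1 through 12 — takes one from each pair and avoids the property.
Choosing 13 forces two into the same pair by pigeonhole, and those sum to 25. So 13.

13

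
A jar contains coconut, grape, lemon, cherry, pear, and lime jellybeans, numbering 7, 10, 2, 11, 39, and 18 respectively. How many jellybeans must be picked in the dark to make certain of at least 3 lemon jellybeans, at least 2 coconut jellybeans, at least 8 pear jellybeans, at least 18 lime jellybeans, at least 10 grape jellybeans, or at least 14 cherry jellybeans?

Each of the 6 flavors has its own threshold; avoid all of them simultaneously.
The worst case stops just short of every target: 1 coconut, 9 grape, 2 lemon, all 11 cherry, 7 pear, 17 lime — 1 + 9 + 2 + 11 + 7 + 17 = 47 jellybeans.
One more jellybean must push some flavor to its target, so 47 + 1 = 48.

48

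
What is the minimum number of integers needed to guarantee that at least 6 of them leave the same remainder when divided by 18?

There are 18 residue classes modulo 18 acting as pigeonholes.
With 18 × 5 = 90 integers we could place exactly 5 in each, with no class reaching 6.
One more forces some class to hold 6, so 90 + 1 = 91.

91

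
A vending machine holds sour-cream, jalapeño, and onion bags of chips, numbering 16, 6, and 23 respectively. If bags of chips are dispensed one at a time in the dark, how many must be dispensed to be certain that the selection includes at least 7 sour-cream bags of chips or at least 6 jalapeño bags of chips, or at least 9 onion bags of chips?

Each of the 3 flavors has its own threshold; avoid all of them simultaneously.
The worst case stops just short of every target: 6 sour-cream, 5 jalapeño, 8 onion — 6 + 5 + 8 = 19 bags of chips.
One more bag of chips must push some flavor to its target, so 19 + 1 = 20.

20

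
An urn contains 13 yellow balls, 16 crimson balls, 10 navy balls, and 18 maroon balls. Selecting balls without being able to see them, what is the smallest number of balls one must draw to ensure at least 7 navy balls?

54

The worst case draws every non-navy ball first: 13 + 16 + 18 = 47.
The next 7 draws are then forced to be navy, giving 47 + 7 = 54.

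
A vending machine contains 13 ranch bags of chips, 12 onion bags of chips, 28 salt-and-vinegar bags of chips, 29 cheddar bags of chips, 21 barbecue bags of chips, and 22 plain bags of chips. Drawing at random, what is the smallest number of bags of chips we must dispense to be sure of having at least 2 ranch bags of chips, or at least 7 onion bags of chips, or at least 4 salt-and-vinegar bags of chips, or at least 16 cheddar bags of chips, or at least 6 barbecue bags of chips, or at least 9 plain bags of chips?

Each of the 6 flavors has its own threshold; avoid all of them simultaneously.
The worst case stops just short of every target: 1 ranch, 6 onion, 3 salt-and-vinegar, 15 cheddar, 5 barbecue, 8 plain — 1 + 6 + 3 + 15 + 5 + 8 = 38 bags of chips.
One more bag of chips must push some flavor to its target, so 38 + 1 = 39.

39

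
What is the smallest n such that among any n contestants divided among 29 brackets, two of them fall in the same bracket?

30

There are 29 brackets acting as pigeonholes.
With 29 contestants we could place one in each, avoiding any repeat.
One more forces some class to hold 2, so 29 + 1 = 30.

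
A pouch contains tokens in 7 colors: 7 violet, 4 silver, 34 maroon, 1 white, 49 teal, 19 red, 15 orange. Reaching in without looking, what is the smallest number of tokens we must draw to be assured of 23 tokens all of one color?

91

Treat the 7 colors as pigeonholes.
In the worst case we take at most 22 of each color, but all 7 violet, all 4 silver, all 1 white, all 19 red, and all 15 orange (fewer than 22), giving 7 + 4 + 22 + 1 + 22 + 19 + 15 = 90.
One more token then forces some color to 23, so 90 + 1 = 91.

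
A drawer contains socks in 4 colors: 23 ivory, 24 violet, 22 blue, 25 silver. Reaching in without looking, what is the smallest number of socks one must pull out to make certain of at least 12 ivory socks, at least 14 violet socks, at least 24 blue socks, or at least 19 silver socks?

The worst case stops just short of every target: 11 ivory, 13 violet, all 22 blue, 18 silver — 11 + 13 + 22 + 18 = 64 socks.
One more sock must push some color to its target, so 64 + 1 = 65.

65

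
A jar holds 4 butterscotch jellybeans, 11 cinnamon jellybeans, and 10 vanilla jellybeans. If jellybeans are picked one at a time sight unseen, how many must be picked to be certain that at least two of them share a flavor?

The worst case takes 1 jellybean of each flavor without reaching 2 of any: 3 × 1 = 3.
The next jellybean must bring some flavor to 2, so 3 + 1 = 4.

4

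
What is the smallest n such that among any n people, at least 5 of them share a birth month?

49

There are 12 months of the year acting as pigeonholes.
With 12 × 4 = 48 people we could place exactly 4 in each, with no class reaching 5.
One more forces some class to hold 5, so 48 + 1 = 49.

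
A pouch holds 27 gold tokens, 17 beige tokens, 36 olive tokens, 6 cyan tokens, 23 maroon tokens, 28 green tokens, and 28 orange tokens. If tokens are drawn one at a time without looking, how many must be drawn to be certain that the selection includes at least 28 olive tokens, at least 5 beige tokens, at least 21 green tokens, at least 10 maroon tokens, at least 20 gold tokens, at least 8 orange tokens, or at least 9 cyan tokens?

The worst case stops just short of every target: 19 gold, 4 beige, 27 olive, all 6 cyan, 9 maroon, 20 green, 7 orange — 19 + 4 + 27 + 6 + 9 + 20 + 7 = 92 tokens.
One more token must push some color to its target, so 92 + 1 = 93.

93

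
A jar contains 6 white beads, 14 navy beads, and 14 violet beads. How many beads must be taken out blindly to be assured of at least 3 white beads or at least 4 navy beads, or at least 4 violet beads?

The worst case stops just short of every target: 2 white, 3 navy, 3 violet — 2 + 3 + 3 = 8 beads.
One more bead must push some color to its target, so 8 + 1 = 9.

9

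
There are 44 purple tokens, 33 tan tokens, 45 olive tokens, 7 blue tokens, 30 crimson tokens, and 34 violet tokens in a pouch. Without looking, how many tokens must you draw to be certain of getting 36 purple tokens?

The worst case draws every non-purple token first: 33 + 45 + 7 + 30 + 34 = 149.
The next 36 draws are then forced to be purple, giving 149 + 36 = 185.

185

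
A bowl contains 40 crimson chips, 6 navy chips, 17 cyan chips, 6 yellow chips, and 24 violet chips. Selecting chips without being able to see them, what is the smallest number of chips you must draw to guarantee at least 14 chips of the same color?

In the worst case we take at most 13 of each color, but all 6 navy and all 6 yellow (fewer than 13), giving 13 + 6 + 13 + 6 + 13 = 51.
One more chip then forces some color to 14, so 51 + 1 = 52.

52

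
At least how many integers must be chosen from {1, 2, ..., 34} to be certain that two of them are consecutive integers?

18

Partition {1, …, 34} into 17 pairs: {1,2}, {3,4}, …, {33,34}.
Choosing 17 integers — say the 17 even numbers 2, 4, …, 34 — takes one from each pair and avoids the property.
Choosing 18 forces two into the same pair by pigeonhole, and those are consecutive. So 18.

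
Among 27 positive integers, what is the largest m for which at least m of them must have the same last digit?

3

If each of the 10 possible last digits held at most 2, the total would be at most 10 × 2 = 20 < 27, a contradiction.
So at least one holds ⌈27/10⌉ = 3.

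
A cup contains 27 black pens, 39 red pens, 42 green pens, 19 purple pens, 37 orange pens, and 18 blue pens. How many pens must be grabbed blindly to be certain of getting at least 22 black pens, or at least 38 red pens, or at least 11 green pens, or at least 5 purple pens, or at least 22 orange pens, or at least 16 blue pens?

109

Each of the 6 ink colors has its own threshold; avoid all of them simultaneously.
The worst case stops just short of every target: 21 black, 37 red, 10 green, 4 purple, 21 orange, 15 blue — 21 + 37 + 10 + 4 + 21 + 15 = 108 pens.
One more pen must push some ink color to its target, so 108 + 1 = 109.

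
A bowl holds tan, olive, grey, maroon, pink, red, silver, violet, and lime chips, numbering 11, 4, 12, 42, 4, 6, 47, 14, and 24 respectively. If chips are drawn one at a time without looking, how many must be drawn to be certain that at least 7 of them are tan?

The worst case draws every non-tan chip first: 4 + 12 + 42 + 4 + 6 + 47 + 14 + 24 = 153.
The next 7 draws are then forced to be tan, giving 153 + 7 = 160.

160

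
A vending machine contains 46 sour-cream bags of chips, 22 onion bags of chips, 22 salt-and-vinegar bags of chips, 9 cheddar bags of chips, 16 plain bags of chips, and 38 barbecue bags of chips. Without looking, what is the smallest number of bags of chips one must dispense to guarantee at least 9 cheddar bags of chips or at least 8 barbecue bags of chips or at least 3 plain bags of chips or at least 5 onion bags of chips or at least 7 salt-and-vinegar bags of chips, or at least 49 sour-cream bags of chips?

The worst case stops just short of every target: all 46 sour-cream, 4 onion, 6 salt-and-vinegar, 8 cheddar, 2 plain, 7 barbecue — 46 + 4 + 6 + 8 + 2 + 7 = 73 bags of chips.
One more bag of chips must push some flavor to its target, so 73 + 1 = 74.

74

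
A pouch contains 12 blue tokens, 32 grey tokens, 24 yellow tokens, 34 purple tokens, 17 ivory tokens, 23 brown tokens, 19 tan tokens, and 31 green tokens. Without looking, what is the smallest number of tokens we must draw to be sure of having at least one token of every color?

181

The hardest color to obtain is blue: we could draw every other token first — 192 − 12 = 180 tokens — without a single blue one.
The next draw must be blue, so 180 + 1 = 181.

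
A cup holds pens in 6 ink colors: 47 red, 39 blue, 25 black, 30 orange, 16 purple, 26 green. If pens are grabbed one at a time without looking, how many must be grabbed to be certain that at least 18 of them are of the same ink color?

In the worst case we take at most 17 of each ink color, but all 16 purple (fewer than 17), giving 17 + 17 + 17 + 17 + 16 + 17 = 101.
One more pen then forces some ink color to 18, so 101 + 1 = 102.

102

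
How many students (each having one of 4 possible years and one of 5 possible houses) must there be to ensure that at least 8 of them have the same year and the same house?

There are 4 × 5 = 20 (year, house) combinations acting as pigeonholes.
With 20 × 7 = 140 students we could place exactly 7 in each, with no (year, house) pair reaching 8.
One more forces some (year, house) pair to hold 8, so 140 + 1 = 141.

141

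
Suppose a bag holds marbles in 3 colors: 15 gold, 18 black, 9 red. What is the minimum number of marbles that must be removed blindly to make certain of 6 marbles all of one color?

16

Treat the 3 colors as pigeonholes.
The worst case takes 5 marbles of each color without reaching 6 of any: 3 × 5 = 15.
The next marble must bring some color to 6, so 15 + 1 = 16.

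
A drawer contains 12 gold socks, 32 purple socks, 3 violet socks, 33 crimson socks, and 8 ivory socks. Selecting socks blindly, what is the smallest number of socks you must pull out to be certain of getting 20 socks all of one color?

62

Treat the 5 colors as pigeonholes.
In the worst case we take at most 19 of each color, but all 12 gold, all 3 violet, and all 8 ivory (fewer than 19), giving 12 + 19 + 3 + 19 + 8 = 61.
One more sock then forces some color to 20, so 61 + 1 = 62.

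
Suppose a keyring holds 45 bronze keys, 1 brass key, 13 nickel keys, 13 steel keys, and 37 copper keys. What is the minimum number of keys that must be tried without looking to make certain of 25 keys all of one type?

76

In the worst case we take at most 24 of each type, but all 1 brass, all 13 nickel, and all 13 steel (fewer than 24), giving 24 + 1 + 13 + 13 + 24 = 75.
One more key then forces some type to 25, so 75 + 1 = 76.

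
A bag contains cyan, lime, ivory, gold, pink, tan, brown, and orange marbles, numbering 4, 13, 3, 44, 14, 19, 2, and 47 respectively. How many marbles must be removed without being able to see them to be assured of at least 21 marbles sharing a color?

96

Treat the 8 colors as pigeonholes.
In the worst case we take at most 20 of each color, but all 4 cyan, all 13 lime, all 3 ivory, all 14 pink, all 19 tan, and all 2 brown (fewer than 20), giving 4 + 13 + 3 + 20 + 14 + 19 + 2 + 20 = 95.
One more marble then forces some color to 21, so 95 + 1 = 96.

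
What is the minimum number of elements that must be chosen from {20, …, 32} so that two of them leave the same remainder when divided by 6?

7

Use the pigeonhole principle on residue classes: group the integers by remainder mod 6; there are 6 residue classes, each nonempty in this range.
Choosing one from each class (6 integers) avoids any shared remainder.
One more choice must repeat a class, so two differ by a multiple of 6. Hence 6 + 1 = 7.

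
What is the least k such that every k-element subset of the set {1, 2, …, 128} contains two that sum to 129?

Partition {1, …, 128} into 64 pairs: {1,128}, {2,127}, …, {64,65}.
Choosing 64 integers — say the integers 1 through 64 — takes one from each pair and avoids the property.
Choosing 65 forces two into the same pair by pigeonhole, and those sum to 129. So 65.

65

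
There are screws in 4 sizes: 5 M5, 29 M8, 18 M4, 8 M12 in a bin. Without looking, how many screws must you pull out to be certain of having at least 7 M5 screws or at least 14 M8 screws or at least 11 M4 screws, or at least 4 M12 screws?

The worst case stops just short of every target: all 5 M5, 13 M8, 10 M4, 3 M12 — 5 + 13 + 10 + 3 = 31 screws.
One more screw must push some size to its target, so 31 + 1 = 32.

32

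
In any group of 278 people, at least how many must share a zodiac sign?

The 278 people fall into 12 zodiac signs.
If each of the 12 zodiac signs held at most 23, the total would be at most 12 × 23 = 276 < 278, a contradiction.
So at least one holds ⌈278/12⌉ = 24.

24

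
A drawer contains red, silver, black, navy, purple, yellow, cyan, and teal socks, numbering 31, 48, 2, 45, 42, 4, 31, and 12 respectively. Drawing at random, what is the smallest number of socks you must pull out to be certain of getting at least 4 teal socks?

To avoid teal socks as long as possible, exhaust the other 7 colors first.
The worst case draws every non-teal sock first: 31 + 48 + 2 + 45 + 42 + 4 + 31 = 203.
The next 4 draws are then forced to be teal, giving 203 + 4 = 207.

207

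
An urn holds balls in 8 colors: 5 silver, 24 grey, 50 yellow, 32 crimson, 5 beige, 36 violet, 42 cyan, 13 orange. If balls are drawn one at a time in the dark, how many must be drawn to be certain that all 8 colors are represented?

203

The hardest color to obtain is silver: we could draw every other ball first — 207 − 5 = 202 balls — without a single silver one.
The next draw must be silver, so 202 + 1 = 203.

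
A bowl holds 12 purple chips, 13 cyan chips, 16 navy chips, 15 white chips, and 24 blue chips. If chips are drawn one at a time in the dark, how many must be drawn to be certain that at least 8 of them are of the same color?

The worst case takes 7 chips of each color without reaching 8 of any: 5 × 7 = 35.
The next chip must bring some color to 8, so 35 + 1 = 36.

36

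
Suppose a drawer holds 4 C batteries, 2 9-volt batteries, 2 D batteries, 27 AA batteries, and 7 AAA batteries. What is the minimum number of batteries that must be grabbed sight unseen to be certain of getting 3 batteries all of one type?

The worst case takes 2 batteries of each type without reaching 3 of any: 5 × 2 = 10.
The next battery must bring some type to 3, so 10 + 1 = 11.

11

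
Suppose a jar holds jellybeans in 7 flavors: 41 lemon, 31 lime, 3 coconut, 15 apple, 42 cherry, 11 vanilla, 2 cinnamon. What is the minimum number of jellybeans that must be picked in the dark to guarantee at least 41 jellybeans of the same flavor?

Treat the 7 flavors as pigeonholes.
In the worst case we take at most 40 of each flavor, but all 31 lime, all 3 coconut, all 15 apple, all 11 vanilla, and all 2 cinnamon (fewer than 40), giving 40 + 31 + 3 + 15 + 40 + 11 + 2 = 142.
One more jellybean then forces some flavor to 41, so 142 + 1 = 143.

143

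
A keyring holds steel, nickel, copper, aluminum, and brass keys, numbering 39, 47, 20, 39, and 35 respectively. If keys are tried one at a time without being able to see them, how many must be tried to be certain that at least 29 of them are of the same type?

Treat the 5 types as pigeonholes.
In the worst case we take at most 28 of each type, but all 20 copper (fewer than 28), giving 28 + 28 + 20 + 28 + 28 = 132.
One more key then forces some type to 29, so 132 + 1 = 133.

133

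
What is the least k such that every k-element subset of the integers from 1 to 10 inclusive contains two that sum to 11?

6

Partition {1, …, 10} into 5 pairs: {1,10}, {2,9}, …, {5,6}.
Choosing 5 integers — say the integers 1 through 5 — takes one from each pair and avoids the property.
Choosing 6 forces two into the same pair by pigeonhole, and those sum to 11. So 6.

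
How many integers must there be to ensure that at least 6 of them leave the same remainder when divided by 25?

126

There are 25 residue classes modulo 25 acting as pigeonholes.
With 25 × 5 = 125 integers we could place exactly 5 in each, with no class reaching 6.
One more forces some class to hold 6, so 125 + 1 = 126.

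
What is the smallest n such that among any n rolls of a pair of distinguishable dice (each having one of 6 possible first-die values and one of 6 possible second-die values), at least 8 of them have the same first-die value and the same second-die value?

There are 6 × 6 = 36 (first-die value, second-die value) combinations acting as pigeonholes.
With 36 × 7 = 252 rolls of a pair of distinguishable dice we could place exactly 7 in each, with no (first-die value, second-die value) pair reaching 8.
One more forces some (first-die value, second-die value) pair to hold 8, so 252 + 1 = 253.

253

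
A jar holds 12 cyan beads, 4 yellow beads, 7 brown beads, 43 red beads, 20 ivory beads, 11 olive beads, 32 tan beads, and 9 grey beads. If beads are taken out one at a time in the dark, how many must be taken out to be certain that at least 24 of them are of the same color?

Treat the 8 colors as pigeonholes.
In the worst case we take at most 23 of each color, but all 12 cyan, all 4 yellow, all 7 brown, all 20 ivory, all 11 olive, and all 9 grey (fewer than 23), giving 12 + 4 + 7 + 23 + 20 + 11 + 23 + 9 = 109.
One more bead then forces some color to 24, so 109 + 1 = 110.

110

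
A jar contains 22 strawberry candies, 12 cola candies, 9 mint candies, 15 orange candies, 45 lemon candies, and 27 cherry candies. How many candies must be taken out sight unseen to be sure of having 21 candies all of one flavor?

97

Treat the 6 flavors as pigeonholes.
In the worst case we take at most 20 of each flavor, but all 12 cola, all 9 mint, and all 15 orange (fewer than 20), giving 20 + 12 + 9 + 15 + 20 + 20 = 96.
One more candy then forces some flavor to 21, so 96 + 1 = 97.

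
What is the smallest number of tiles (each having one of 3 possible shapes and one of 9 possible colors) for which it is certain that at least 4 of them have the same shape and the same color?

82

There are 3 × 9 = 27 (shape, color) combinations acting as pigeonholes.
With 27 × 3 = 81 tiles we could place exactly 3 in each, with no (shape, color) pair reaching 4.
One more forces some (shape, color) pair to hold 4, so 81 + 1 = 82.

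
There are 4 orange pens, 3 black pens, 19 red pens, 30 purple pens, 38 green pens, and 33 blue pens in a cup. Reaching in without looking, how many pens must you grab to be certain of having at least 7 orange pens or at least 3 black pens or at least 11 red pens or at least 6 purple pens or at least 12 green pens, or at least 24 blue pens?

The worst case stops just short of every target: all 4 orange, 2 black, 10 red, 5 purple, 11 green, 23 blue — 4 + 2 + 10 + 5 + 11 + 23 = 55 pens.
One more pen must push some ink color to its target, so 55 + 1 = 56.

56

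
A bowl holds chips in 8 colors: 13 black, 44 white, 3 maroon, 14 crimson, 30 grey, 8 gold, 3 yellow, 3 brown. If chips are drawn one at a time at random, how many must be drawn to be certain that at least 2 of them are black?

To avoid black chips as long as possible, exhaust the other 7 colors first.
The worst case draws every non-black chip first: 44 + 3 + 14 + 30 + 8 + 3 + 3 = 105.
The next 2 draws are then forced to be black, giving 105 + 2 = 107.

107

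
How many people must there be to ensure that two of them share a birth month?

There are 12 months of the year acting as pigeonholes.
With 12 people we could place one in each, avoiding any repeat.
One more forces some class to hold 2, so 12 + 1 = 13.

13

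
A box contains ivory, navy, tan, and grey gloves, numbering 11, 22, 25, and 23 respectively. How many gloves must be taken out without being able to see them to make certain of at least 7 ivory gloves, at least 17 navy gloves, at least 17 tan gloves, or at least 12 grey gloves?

50

The worst case stops just short of every target: 6 ivory, 16 navy, 16 tan, 11 grey — 6 + 16 + 16 + 11 = 49 gloves.
One more glove must push some color to its target, so 49 + 1 = 50.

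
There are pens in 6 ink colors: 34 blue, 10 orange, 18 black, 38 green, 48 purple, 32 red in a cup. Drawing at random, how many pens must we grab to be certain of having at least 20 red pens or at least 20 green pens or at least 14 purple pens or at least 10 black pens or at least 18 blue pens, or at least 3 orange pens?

Each of the 6 ink colors has its own threshold; avoid all of them simultaneously.
The worst case stops just short of every target: 17 blue, 2 orange, 9 black, 19 green, 13 purple, 19 red — 17 + 2 + 9 + 19 + 13 + 19 = 79 pens.
One more pen must push some ink color to its target, so 79 + 1 = 80.

80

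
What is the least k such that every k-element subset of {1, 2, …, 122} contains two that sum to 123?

Partition {1, …, 122} into 61 pairs: {1,122}, {2,121}, …, {61,62}.
Choosing 61 integers — say the integers 1 through 61 — takes one from each pair and avoids the property.
Choosing 62 forces two into the same pair by pigeonhole, and those sum to 123. So 62.

62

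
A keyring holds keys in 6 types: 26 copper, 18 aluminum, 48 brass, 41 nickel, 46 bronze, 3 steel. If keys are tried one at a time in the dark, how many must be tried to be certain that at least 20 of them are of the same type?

In the worst case we take at most 19 of each type, but all 18 aluminum and all 3 steel (fewer than 19), giving 19 + 18 + 19 + 19 + 19 + 3 = 97.
One more key then forces some type to 20, so 97 + 1 = 98.

98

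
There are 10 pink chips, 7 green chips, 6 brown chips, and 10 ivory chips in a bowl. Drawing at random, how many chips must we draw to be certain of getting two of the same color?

5

Treat the 4 colors as pigeonholes.
The worst case takes 1 chip of each color without reaching 2 of any: 4 × 1 = 4.
The next chip must bring some color to 2, so 4 + 1 = 5.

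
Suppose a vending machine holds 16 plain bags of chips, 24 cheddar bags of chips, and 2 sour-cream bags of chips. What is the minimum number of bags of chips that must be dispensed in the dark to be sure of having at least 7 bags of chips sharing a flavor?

In the worst case we take at most 6 of each flavor, but all 2 sour-cream (fewer than 6), giving 6 + 6 + 2 = 14.
One more bag of chips then forces some flavor to 7, so 14 + 1 = 15.

15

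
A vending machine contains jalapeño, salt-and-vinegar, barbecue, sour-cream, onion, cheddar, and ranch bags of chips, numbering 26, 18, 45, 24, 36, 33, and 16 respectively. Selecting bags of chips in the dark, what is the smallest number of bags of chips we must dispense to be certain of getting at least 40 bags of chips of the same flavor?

Treat the 7 flavors as pigeonholes.
In the worst case we take at most 39 of each flavor, but all 26 jalapeño, all 18 salt-and-vinegar, all 24 sour-cream, all 36 onion, all 33 cheddar, and all 16 ranch (fewer than 39), giving 26 + 18 + 39 + 24 + 36 + 33 + 16 = 192.
One more bag of chips then forces some flavor to 40, so 192 + 1 = 193.

193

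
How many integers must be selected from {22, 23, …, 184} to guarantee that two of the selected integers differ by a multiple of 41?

42

Group the integers by remainder mod 41; there are 41 residue classes, each nonempty in this range.
Choosing one from each class (41 integers) avoids any shared remainder.
One more choice must repeat a class, so two differ by a multiple of 41. Hence 41 + 1 = 42.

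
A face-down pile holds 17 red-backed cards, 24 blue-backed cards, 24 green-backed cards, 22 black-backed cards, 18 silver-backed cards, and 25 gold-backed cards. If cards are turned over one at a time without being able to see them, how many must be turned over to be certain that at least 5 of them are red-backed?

The worst case draws every non-red-backed card first: 24 + 24 + 22 + 18 + 25 = 113.
The next 5 draws are then forced to be red-backed, giving 113 + 5 = 118.

118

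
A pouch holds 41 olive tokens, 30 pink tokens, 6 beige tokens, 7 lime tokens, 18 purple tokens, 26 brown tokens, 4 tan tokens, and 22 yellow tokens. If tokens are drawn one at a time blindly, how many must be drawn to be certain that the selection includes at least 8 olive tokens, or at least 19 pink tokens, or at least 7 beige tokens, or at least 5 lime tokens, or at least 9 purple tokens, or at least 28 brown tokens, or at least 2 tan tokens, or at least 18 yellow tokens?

The worst case stops just short of every target: 7 olive, 18 pink, 6 beige, 4 lime, 8 purple, all 26 brown, 1 tan, 17 yellow — 7 + 18 + 6 + 4 + 8 + 26 + 1 + 17 = 87 tokens.
One more token must push some color to its target, so 87 + 1 = 88.

88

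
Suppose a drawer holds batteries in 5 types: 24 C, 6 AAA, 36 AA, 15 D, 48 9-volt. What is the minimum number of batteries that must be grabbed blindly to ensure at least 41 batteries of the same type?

122

In the worst case we take at most 40 of each type, but all 24 C, all 6 AAA, all 36 AA, and all 15 D (fewer than 40), giving 24 + 6 + 36 + 15 + 40 = 121.
One more battery then forces some type to 41, so 121 + 1 = 122.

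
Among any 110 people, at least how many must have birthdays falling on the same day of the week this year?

16

There are 7 days of the week, which serve as the pigeonholes.
If each of the 7 days of the week held at most 15, the total would be at most 7 × 15 = 105 < 110, a contradiction.
So at least one holds ⌈110/7⌉ = 16.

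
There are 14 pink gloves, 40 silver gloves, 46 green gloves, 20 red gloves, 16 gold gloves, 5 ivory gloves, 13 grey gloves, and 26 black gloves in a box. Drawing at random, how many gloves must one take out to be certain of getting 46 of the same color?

180

Treat the 8 colors as pigeonholes.
In the worst case we take at most 45 of each color, but all 14 pink, all 40 silver, all 20 red, all 16 gold, all 5 ivory, all 13 grey, and all 26 black (fewer than 45), giving 14 + 40 + 45 + 20 + 16 + 5 + 13 + 26 = 179.
One more glove then forces some color to 46, so 179 + 1 = 180.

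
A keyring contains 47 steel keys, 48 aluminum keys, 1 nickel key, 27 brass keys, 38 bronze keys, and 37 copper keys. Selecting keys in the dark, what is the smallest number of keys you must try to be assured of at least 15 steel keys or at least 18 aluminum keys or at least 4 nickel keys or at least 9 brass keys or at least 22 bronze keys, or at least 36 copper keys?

97

Each of the 6 types has its own threshold; avoid all of them simultaneously.
The worst case stops just short of every target: 14 steel, 17 aluminum, all 1 nickel, 8 brass, 21 bronze, 35 copper — 14 + 17 + 1 + 8 + 21 + 35 = 96 keys.
One more key must push some type to its target, so 96 + 1 = 97.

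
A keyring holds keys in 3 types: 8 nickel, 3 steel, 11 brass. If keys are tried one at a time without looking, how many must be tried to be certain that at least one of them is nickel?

The worst case draws every non-nickel key first: 3 + 11 = 14.
The next draw is then forced to be nickel, giving 14 + 1 = 15.

15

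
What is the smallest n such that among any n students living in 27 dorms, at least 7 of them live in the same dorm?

163

There are 27 dorms acting as pigeonholes.
With 27 × 6 = 162 students we could place exactly 6 in each, with no class reaching 7.
One more forces some class to hold 7, so 162 + 1 = 163.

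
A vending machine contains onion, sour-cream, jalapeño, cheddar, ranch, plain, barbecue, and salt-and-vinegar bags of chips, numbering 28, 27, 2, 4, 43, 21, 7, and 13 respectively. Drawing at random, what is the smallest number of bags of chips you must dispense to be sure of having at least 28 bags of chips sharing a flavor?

129

In the worst case we take at most 27 of each flavor, but all 2 jalapeño, all 4 cheddar, all 21 plain, all 7 barbecue, and all 13 salt-and-vinegar (fewer than 27), giving 27 + 27 + 2 + 4 + 27 + 21 + 7 + 13 = 128.
One more bag of chips then forces some flavor to 28, so 128 + 1 = 129.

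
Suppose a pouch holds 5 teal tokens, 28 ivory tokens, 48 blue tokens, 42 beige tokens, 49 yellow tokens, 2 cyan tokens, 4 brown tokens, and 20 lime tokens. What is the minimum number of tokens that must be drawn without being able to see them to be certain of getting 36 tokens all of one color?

Treat the 8 colors as pigeonholes.
In the worst case we take at most 35 of each color, but all 5 teal, all 28 ivory, all 2 cyan, all 4 brown, and all 20 lime (fewer than 35), giving 5 + 28 + 35 + 35 + 35 + 2 + 4 + 20 = 164.
One more token then forces some color to 36, so 164 + 1 = 165.

165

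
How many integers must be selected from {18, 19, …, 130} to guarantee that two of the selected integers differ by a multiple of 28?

29

Group the integers by remainder mod 28; there are 28 residue classes, each nonempty in this range.
Choosing one from each class (28 integers) avoids any shared remainder.
One more choice must repeat a class, so two differ by a multiple of 28. Hence 28 + 1 = 29.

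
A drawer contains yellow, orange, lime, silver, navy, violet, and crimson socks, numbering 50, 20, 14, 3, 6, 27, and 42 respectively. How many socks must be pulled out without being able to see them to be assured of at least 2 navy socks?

158

The worst case draws every non-navy sock first: 50 + 20 + 14 + 3 + 27 + 42 = 156.
The next 2 draws are then forced to be navy, giving 156 + 2 = 158.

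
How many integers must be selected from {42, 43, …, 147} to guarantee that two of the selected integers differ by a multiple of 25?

26

Use the pigeonhole principle on residue classes: group the integers by remainder mod 25; there are 25 residue classes, each nonempty in this range.
Choosing one from each class (25 integers) avoids any shared remainder.
One more choice must repeat a class, so two differ by a multiple of 25. Hence 25 + 1 = 26.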